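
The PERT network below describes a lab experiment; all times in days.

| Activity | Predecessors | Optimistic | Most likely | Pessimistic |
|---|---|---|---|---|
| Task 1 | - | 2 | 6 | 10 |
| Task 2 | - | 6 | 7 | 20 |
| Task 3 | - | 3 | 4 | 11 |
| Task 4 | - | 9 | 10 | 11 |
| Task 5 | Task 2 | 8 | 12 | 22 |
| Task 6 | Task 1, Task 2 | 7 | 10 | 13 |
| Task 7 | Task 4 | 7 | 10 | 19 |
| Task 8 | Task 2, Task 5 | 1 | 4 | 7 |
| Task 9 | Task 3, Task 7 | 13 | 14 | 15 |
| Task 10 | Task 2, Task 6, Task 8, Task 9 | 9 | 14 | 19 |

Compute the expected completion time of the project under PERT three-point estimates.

49 days

te_Task 1 = (2 + 4·6 + 10)/6 = 36/6 = 6
te_Task 2 = (6 + 4·7 + 20)/6 = 54/6 = 9
te_Task 3 = (3 + 4·4 + 11)/6 = 30/6 = 5
te_Task 4 = (9 + 4·10 + 11)/6 = 60/6 = 10
te_Task 5 = (8 + 4·12 + 22)/6 = 78/6 = 13
te_Task 6 = (7 + 4·10 + 13)/6 = 60/6 = 10
te_Task 7 = (7 + 4·10 + 19)/6 = 66/6 = 11
te_Task 8 = (1 + 4·4 + 7)/6 = 24/6 = 4
te_Task 9 = (13 + 4·14 + 15)/6 = 84/6 = 14
te_Task 10 = (9 + 4·14 + 19)/6 = 84/6 = 14

Forward pass:
ES_Task 1 = 0; EF_Task 1 = 6
ES_Task 2 = 0; EF_Task 2 = 9
ES_Task 3 = 0; EF_Task 3 = 5
ES_Task 4 = 0; EF_Task 4 = 10
ES_Task 5 = 9; EF_Task 5 = 9+13 = 22
ES_Task 6 = max(EF_Task 1=6, EF_Task 2=9) = 9; EF_Task 6 = 9+10 = 19
ES_Task 7 = 10; EF_Task 7 = 10+11 = 21
ES_Task 8 = max(EF_Task 2=9, EF_Task 5=22) = 22; EF_Task 8 = 22+4 = 26
ES_Task 9 = max(EF_Task 3=5, EF_Task 7=21) = 21; EF_Task 9 = 21+14 = 35
ES_Task 10 = max(EF_Task 2=9, EF_Task 6=19, EF_Task 8=26, EF_Task 9=35) = 35; EF_Task 10 = 35+14 = 49
Expected project duration μ = 49 days. Critical path: Task 4 → Task 7 → Task 9 → Task 10.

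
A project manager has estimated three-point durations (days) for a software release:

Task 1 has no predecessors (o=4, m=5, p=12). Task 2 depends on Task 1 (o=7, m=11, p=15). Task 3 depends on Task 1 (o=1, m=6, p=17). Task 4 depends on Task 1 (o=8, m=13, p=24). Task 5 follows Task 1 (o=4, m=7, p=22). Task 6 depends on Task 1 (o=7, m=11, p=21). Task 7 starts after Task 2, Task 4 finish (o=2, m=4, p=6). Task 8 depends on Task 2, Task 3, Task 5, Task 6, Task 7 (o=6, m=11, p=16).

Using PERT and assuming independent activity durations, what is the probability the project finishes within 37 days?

te_Task 1 = (4 + 4·5 + 12)/6 = 36/6 = 6; σ²_Task 1 = ((12−4)/6)² = 1.778
te_Task 2 = (7 + 4·11 + 15)/6 = 66/6 = 11; σ²_Task 2 = ((15−7)/6)² = 1.778
te_Task 3 = (1 + 4·6 + 17)/6 = 42/6 = 7; σ²_Task 3 = ((17−1)/6)² = 7.111
te_Task 4 = (8 + 4·13 + 24)/6 = 84/6 = 14; σ²_Task 4 = ((24−8)/6)² = 7.111
te_Task 5 = (4 + 4·7 + 22)/6 = 54/6 = 9; σ²_Task 5 = ((22−4)/6)² = 9.000
te_Task 6 = (7 + 4·11 + 21)/6 = 72/6 = 12; σ²_Task 6 = ((21−7)/6)² = 5.444
te_Task 7 = (2 + 4·4 + 6)/6 = 24/6 = 4; σ²_Task 7 = ((6−2)/6)² = 0.444
te_Task 8 = (6 + 4·11 + 16)/6 = 66/6 = 11; σ²_Task 8 = ((16−6)/6)² = 2.778

Forward pass:
ES_Task 1 = 0; EF_Task 1 = 6
ES_Task 2 = 6; EF_Task 2 = 6+11 = 17
ES_Task 3 = 6; EF_Task 3 = 6+7 = 13
ES_Task 4 = 6; EF_Task 4 = 6+14 = 20
ES_Task 5 = 6; EF_Task 5 = 6+9 = 15
ES_Task 6 = 6; EF_Task 6 = 6+12 = 18
ES_Task 7 = max(EF_Task 2=17, EF_Task 4=20) = 20; EF_Task 7 = 20+4 = 24
ES_Task 8 = max(EF_Task 2=17, EF_Task 3=13, EF_Task 5=15, EF_Task 6=18, EF_Task 7=24) = 24; EF_Task 8 = 24+11 = 35
Expected project duration μ = 35 days. Critical path: Task 1 → Task 4 → Task 7 → Task 8.

Variance along critical path = 1.778 + 7.111 + 0.444 + 2.778 = 12.111; σ = √12.111 = 3.480 days.
Z = (37 − 35) / 3.480 = 0.575
P(T ≤ 37) = Φ(0.575) ≈ 0.717

0.717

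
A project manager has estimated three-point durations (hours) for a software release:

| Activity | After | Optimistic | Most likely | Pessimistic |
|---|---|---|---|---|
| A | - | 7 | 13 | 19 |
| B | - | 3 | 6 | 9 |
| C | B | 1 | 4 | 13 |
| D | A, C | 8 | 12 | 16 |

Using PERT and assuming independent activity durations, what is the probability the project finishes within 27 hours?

0.797

te_A = (7 + 4·13 + 19)/6 = 78/6 = 13; σ²_A = ((19−7)/6)² = 4.000
te_B = (3 + 4·6 + 9)/6 = 36/6 = 6; σ²_B = ((9−3)/6)² = 1.000
te_C = (1 + 4·4 + 13)/6 = 30/6 = 5; σ²_C = ((13−1)/6)² = 4.000
te_D = (8 + 4·12 + 16)/6 = 72/6 = 12; σ²_D = ((16−8)/6)² = 1.778

Forward pass:
ES_A = 0; EF_A = 13
ES_B = 0; EF_B = 6
ES_C = 6; EF_C = 6+5 = 11
ES_D = max(EF_A=13, EF_C=11) = 13; EF_D = 13+12 = 25
Expected project duration μ = 25 hours. Critical path: A → D.

Variance along critical path = 4.000 + 1.778 = 5.778; σ = √5.778 = 2.404 hours.
Z = (27 − 25) / 2.404 = 0.832
P(T ≤ 27) = Φ(0.832) ≈ 0.797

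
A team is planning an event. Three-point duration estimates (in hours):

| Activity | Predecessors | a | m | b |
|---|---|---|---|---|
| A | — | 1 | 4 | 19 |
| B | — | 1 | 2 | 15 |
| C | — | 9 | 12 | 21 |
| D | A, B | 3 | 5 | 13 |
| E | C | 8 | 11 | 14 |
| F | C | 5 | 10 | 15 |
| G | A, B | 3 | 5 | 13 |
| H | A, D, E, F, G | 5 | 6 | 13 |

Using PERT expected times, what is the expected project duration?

te_A = (1 + 4·4 + 19)/6 = 36/6 = 6
te_B = (1 + 4·2 + 15)/6 = 24/6 = 4
te_C = (9 + 4·12 + 21)/6 = 78/6 = 13
te_D = (3 + 4·5 + 13)/6 = 36/6 = 6
te_E = (8 + 4·11 + 14)/6 = 66/6 = 11
te_F = (5 + 4·10 + 15)/6 = 60/6 = 10
te_G = (3 + 4·5 + 13)/6 = 36/6 = 6
te_H = (5 + 4·6 + 13)/6 = 42/6 = 7

Forward pass:
ES_A = 0; EF_A = 6
ES_B = 0; EF_B = 4
ES_C = 0; EF_C = 13
ES_D = max(EF_A=6, EF_B=4) = 6; EF_D = 6+6 = 12
ES_E = 13; EF_E = 13+11 = 24
ES_F = 13; EF_F = 13+10 = 23
ES_G = max(EF_A=6, EF_B=4) = 6; EF_G = 6+6 = 12
ES_H = max(EF_A=6, EF_D=12, EF_E=24, EF_F=23, EF_G=12) = 24; EF_H = 24+7 = 31
Expected project duration μ = 31 hours. Critical path: C → E → H.

31 hours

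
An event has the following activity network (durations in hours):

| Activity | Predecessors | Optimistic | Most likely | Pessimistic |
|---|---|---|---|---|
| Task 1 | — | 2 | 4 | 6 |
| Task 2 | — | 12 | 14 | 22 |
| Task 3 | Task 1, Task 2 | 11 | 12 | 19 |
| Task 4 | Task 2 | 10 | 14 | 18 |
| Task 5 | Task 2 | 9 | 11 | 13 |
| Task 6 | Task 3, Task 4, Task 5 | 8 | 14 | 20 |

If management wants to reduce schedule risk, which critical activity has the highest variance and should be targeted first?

Task 6

te_Task 1 = (2 + 4·4 + 6)/6 = 24/6 = 4; σ²_Task 1 = ((6−2)/6)² = 0.444
te_Task 2 = (12 + 4·14 + 22)/6 = 90/6 = 15; σ²_Task 2 = ((22−12)/6)² = 2.778
te_Task 3 = (11 + 4·12 + 19)/6 = 78/6 = 13; σ²_Task 3 = ((19−11)/6)² = 1.778
te_Task 4 = (10 + 4·14 + 18)/6 = 84/6 = 14; σ²_Task 4 = ((18−10)/6)² = 1.778
te_Task 5 = (9 + 4·11 + 13)/6 = 66/6 = 11; σ²_Task 5 = ((13−9)/6)² = 0.444
te_Task 6 = (8 + 4·14 + 20)/6 = 84/6 = 14; σ²_Task 6 = ((20−8)/6)² = 4.000

Forward pass:
ES_Task 1 = 0; EF_Task 1 = 4
ES_Task 2 = 0; EF_Task 2 = 15
ES_Task 3 = max(EF_Task 1=4, EF_Task 2=15) = 15; EF_Task 3 = 15+13 = 28
ES_Task 4 = 15; EF_Task 4 = 15+14 = 29
ES_Task 5 = 15; EF_Task 5 = 15+11 = 26
ES_Task 6 = max(EF_Task 3=28, EF_Task 4=29, EF_Task 5=26) = 29; EF_Task 6 = 29+14 = 43
Expected project duration μ = 43 hours. Critical path: Task 2 → Task 4 → Task 6.

Variances on critical path: σ²_Task 2=2.778, σ²_Task 4=1.778, σ²_Task 6=4.000.
Largest is σ²_Task 6 = 4.000.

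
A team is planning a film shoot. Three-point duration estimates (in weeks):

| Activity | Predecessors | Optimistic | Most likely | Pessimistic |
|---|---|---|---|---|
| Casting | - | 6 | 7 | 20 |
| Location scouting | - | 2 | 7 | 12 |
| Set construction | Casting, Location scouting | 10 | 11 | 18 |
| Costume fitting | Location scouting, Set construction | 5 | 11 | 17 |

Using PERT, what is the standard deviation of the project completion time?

3.35 weeks

te_Casting = (6 + 4·7 + 20)/6 = 54/6 = 9; σ²_Casting = ((20−6)/6)² = 5.444
te_Location scouting = (2 + 4·7 + 12)/6 = 42/6 = 7; σ²_Location scouting = ((12−2)/6)² = 2.778
te_Set construction = (10 + 4·11 + 18)/6 = 72/6 = 12; σ²_Set construction = ((18−10)/6)² = 1.778
te_Costume fitting = (5 + 4·11 + 17)/6 = 66/6 = 11; σ²_Costume fitting = ((17−5)/6)² = 4.000

Forward pass:
ES_Casting = 0; EF_Casting = 9
ES_Location scouting = 0; EF_Location scouting = 7
ES_Set construction = max(EF_Casting=9, EF_Location scouting=7) = 9; EF_Set construction = 9+12 = 21
ES_Costume fitting = max(EF_Location scouting=7, EF_Set construction=21) = 21; EF_Costume fitting = 21+11 = 32
Expected project duration μ = 32 weeks. Critical path: Casting → Set construction → Costume fitting.

Variance along critical path = 5.444 + 1.778 + 4.000 = 11.222
σ = √11.222 = 3.350 weeks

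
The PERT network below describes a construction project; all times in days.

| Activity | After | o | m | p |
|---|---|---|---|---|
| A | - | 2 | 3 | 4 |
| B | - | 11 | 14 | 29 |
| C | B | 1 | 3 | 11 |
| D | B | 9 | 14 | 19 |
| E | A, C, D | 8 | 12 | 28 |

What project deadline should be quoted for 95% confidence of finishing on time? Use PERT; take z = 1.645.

te_A = (2 + 4·3 + 4)/6 = 18/6 = 3; σ²_A = ((4−2)/6)² = 0.111
te_B = (11 + 4·14 + 29)/6 = 96/6 = 16; σ²_B = ((29−11)/6)² = 9.000
te_C = (1 + 4·3 + 11)/6 = 24/6 = 4; σ²_C = ((11−1)/6)² = 2.778
te_D = (9 + 4·14 + 19)/6 = 84/6 = 14; σ²_D = ((19−9)/6)² = 2.778
te_E = (8 + 4·12 + 28)/6 = 84/6 = 14; σ²_E = ((28−8)/6)² = 11.111

Forward pass:
ES_A = 0; EF_A = 3
ES_B = 0; EF_B = 16
ES_C = 16; EF_C = 16+4 = 20
ES_D = 16; EF_D = 16+14 = 30
ES_E = max(EF_A=3, EF_C=20, EF_D=30) = 30; EF_E = 30+14 = 44
Expected project duration μ = 44 days. Critical path: B → D → E.

Variance along critical path = 9.000 + 2.778 + 11.111 = 22.889; σ = 4.784 days.
D = μ + z·σ = 44 + 1.645·4.784 = 51.9 days

51.9 days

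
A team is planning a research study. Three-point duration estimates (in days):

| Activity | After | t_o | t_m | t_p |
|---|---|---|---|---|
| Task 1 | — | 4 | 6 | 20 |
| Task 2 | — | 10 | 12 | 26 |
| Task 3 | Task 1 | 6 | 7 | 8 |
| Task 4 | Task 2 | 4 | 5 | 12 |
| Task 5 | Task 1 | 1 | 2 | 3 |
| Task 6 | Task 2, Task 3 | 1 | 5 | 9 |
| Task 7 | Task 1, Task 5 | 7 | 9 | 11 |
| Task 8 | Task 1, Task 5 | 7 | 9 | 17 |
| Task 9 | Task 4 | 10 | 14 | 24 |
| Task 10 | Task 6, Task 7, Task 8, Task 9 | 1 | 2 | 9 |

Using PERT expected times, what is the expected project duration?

te_Task 1 = (4 + 4·6 + 20)/6 = 48/6 = 8
te_Task 2 = (10 + 4·12 + 26)/6 = 84/6 = 14
te_Task 3 = (6 + 4·7 + 8)/6 = 42/6 = 7
te_Task 4 = (4 + 4·5 + 12)/6 = 36/6 = 6
te_Task 5 = (1 + 4·2 + 3)/6 = 12/6 = 2
te_Task 6 = (1 + 4·5 + 9)/6 = 30/6 = 5
te_Task 7 = (7 + 4·9 + 11)/6 = 54/6 = 9
te_Task 8 = (7 + 4·9 + 17)/6 = 60/6 = 10
te_Task 9 = (10 + 4·14 + 24)/6 = 90/6 = 15
te_Task 10 = (1 + 4·2 + 9)/6 = 18/6 = 3

Forward pass:
ES_Task 1 = 0; EF_Task 1 = 8
ES_Task 2 = 0; EF_Task 2 = 14
ES_Task 3 = 8; EF_Task 3 = 8+7 = 15
ES_Task 4 = 14; EF_Task 4 = 14+6 = 20
ES_Task 5 = 8; EF_Task 5 = 8+2 = 10
ES_Task 6 = max(EF_Task 2=14, EF_Task 3=15) = 15; EF_Task 6 = 15+5 = 20
ES_Task 7 = max(EF_Task 1=8, EF_Task 5=10) = 10; EF_Task 7 = 10+9 = 19
ES_Task 8 = max(EF_Task 1=8, EF_Task 5=10) = 10; EF_Task 8 = 10+10 = 20
ES_Task 9 = 20; EF_Task 9 = 20+15 = 35
ES_Task 10 = max(EF_Task 6=20, EF_Task 7=19, EF_Task 8=20, EF_Task 9=35) = 35; EF_Task 10 = 35+3 = 38
Expected project duration μ = 38 days. Critical path: Task 2 → Task 4 → Task 9 → Task 10.

38 days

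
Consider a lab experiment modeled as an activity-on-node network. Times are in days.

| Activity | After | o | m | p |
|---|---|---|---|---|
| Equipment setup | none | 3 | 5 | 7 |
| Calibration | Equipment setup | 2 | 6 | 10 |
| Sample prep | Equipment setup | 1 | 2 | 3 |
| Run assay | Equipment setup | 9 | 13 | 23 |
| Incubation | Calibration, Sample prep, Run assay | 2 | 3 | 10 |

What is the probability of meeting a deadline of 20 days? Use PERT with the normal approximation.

te_Equipment setup = (3 + 4·5 + 7)/6 = 30/6 = 5; σ²_Equipment setup = ((7−3)/6)² = 0.444
te_Calibration = (2 + 4·6 + 10)/6 = 36/6 = 6; σ²_Calibration = ((10−2)/6)² = 1.778
te_Sample prep = (1 + 4·2 + 3)/6 = 12/6 = 2; σ²_Sample prep = ((3−1)/6)² = 0.111
te_Run assay = (9 + 4·13 + 23)/6 = 84/6 = 14; σ²_Run assay = ((23−9)/6)² = 5.444
te_Incubation = (2 + 4·3 + 10)/6 = 24/6 = 4; σ²_Incubation = ((10−2)/6)² = 1.778

Forward pass:
ES_Equipment setup = 0; EF_Equipment setup = 5
ES_Calibration = 5; EF_Calibration = 5+6 = 11
ES_Sample prep = 5; EF_Sample prep = 5+2 = 7
ES_Run assay = 5; EF_Run assay = 5+14 = 19
ES_Incubation = max(EF_Calibration=11, EF_Sample prep=7, EF_Run assay=19) = 19; EF_Incubation = 19+4 = 23
Expected project duration μ = 23 days. Critical path: Equipment setup → Run assay → Incubation.

Variance along critical path = 0.444 + 5.444 + 1.778 = 7.667; σ = √7.667 = 2.769 days.
Z = (20 − 23) / 2.769 = -1.083
P(T ≤ 20) = Φ(-1.083) ≈ 0.139

0.139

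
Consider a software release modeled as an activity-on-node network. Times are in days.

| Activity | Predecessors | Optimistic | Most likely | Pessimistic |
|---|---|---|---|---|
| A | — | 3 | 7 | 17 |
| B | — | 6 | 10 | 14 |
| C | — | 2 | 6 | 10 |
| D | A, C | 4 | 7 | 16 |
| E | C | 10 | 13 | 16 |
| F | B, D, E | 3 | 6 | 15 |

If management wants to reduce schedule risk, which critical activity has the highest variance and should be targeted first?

F

te_A = (3 + 4·7 + 17)/6 = 48/6 = 8; σ²_A = ((17−3)/6)² = 5.444
te_B = (6 + 4·10 + 14)/6 = 60/6 = 10; σ²_B = ((14−6)/6)² = 1.778
te_C = (2 + 4·6 + 10)/6 = 36/6 = 6; σ²_C = ((10−2)/6)² = 1.778
te_D = (4 + 4·7 + 16)/6 = 48/6 = 8; σ²_D = ((16−4)/6)² = 4.000
te_E = (10 + 4·13 + 16)/6 = 78/6 = 13; σ²_E = ((16−10)/6)² = 1.000
te_F = (3 + 4·6 + 15)/6 = 42/6 = 7; σ²_F = ((15−3)/6)² = 4.000

Forward pass:
ES_A = 0; EF_A = 8
ES_B = 0; EF_B = 10
ES_C = 0; EF_C = 6
ES_D = max(EF_A=8, EF_C=6) = 8; EF_D = 8+8 = 16
ES_E = 6; EF_E = 6+13 = 19
ES_F = max(EF_B=10, EF_D=16, EF_E=19) = 19; EF_F = 19+7 = 26
Expected project duration μ = 26 days. Critical path: C → E → F.

Variances on critical path: σ²_C=1.778, σ²_E=1.000, σ²_F=4.000.
Largest is σ²_F = 4.000.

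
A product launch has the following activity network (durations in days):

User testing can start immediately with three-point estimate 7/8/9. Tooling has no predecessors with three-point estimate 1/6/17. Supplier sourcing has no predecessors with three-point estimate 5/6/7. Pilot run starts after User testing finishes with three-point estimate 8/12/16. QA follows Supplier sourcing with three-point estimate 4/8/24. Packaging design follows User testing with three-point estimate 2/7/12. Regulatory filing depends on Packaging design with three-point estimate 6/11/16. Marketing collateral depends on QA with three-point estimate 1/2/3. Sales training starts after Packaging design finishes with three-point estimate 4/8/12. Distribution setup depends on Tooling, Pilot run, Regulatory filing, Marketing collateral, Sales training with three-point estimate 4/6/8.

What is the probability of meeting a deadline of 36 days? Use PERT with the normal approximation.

te_User testing = (7 + 4·8 + 9)/6 = 48/6 = 8; σ²_User testing = ((9−7)/6)² = 0.111
te_Tooling = (1 + 4·6 + 17)/6 = 42/6 = 7; σ²_Tooling = ((17−1)/6)² = 7.111
te_Supplier sourcing = (5 + 4·6 + 7)/6 = 36/6 = 6; σ²_Supplier sourcing = ((7−5)/6)² = 0.111
te_Pilot run = (8 + 4·12 + 16)/6 = 72/6 = 12; σ²_Pilot run = ((16−8)/6)² = 1.778
te_QA = (4 + 4·8 + 24)/6 = 60/6 = 10; σ²_QA = ((24−4)/6)² = 11.111
te_Packaging design = (2 + 4·7 + 12)/6 = 42/6 = 7; σ²_Packaging design = ((12−2)/6)² = 2.778
te_Regulatory filing = (6 + 4·11 + 16)/6 = 66/6 = 11; σ²_Regulatory filing = ((16−6)/6)² = 2.778
te_Marketing collateral = (1 + 4·2 + 3)/6 = 12/6 = 2; σ²_Marketing collateral = ((3−1)/6)² = 0.111
te_Sales training = (4 + 4·8 + 12)/6 = 48/6 = 8; σ²_Sales training = ((12−4)/6)² = 1.778
te_Distribution setup = (4 + 4·6 + 8)/6 = 36/6 = 6; σ²_Distribution setup = ((8−4)/6)² = 0.444

Forward pass:
ES_User testing = 0; EF_User testing = 8
ES_Tooling = 0; EF_Tooling = 7
ES_Supplier sourcing = 0; EF_Supplier sourcing = 6
ES_Pilot run = 8; EF_Pilot run = 8+12 = 20
ES_QA = 6; EF_QA = 6+10 = 16
ES_Packaging design = 8; EF_Packaging design = 8+7 = 15
ES_Regulatory filing = 15; EF_Regulatory filing = 15+11 = 26
ES_Marketing collateral = 16; EF_Marketing collateral = 16+2 = 18
ES_Sales training = 15; EF_Sales training = 15+8 = 23
ES_Distribution setup = max(EF_Tooling=7, EF_Pilot run=20, EF_Regulatory filing=26, EF_Marketing collateral=18, EF_Sales training=23) = 26; EF_Distribution setup = 26+6 = 32
Expected project duration μ = 32 days. Critical path: User testing → Packaging design → Regulatory filing → Distribution setup.

Variance along critical path = 0.111 + 2.778 + 2.778 + 0.444 = 6.111; σ = √6.111 = 2.472 days.
Z = (36 − 32) / 2.472 = 1.618
P(T ≤ 36) = Φ(1.618) ≈ 0.947

0.947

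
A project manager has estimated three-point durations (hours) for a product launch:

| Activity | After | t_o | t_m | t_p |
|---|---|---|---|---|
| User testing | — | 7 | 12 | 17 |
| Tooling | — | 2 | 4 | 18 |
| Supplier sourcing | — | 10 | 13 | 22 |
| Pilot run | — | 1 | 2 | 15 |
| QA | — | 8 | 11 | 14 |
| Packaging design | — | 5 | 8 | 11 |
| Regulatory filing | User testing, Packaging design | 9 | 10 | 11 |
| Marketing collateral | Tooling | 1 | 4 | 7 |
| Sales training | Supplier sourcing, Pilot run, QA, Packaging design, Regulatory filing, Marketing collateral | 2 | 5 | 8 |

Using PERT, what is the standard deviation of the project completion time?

te_User testing = (7 + 4·12 + 17)/6 = 72/6 = 12; σ²_User testing = ((17−7)/6)² = 2.778
te_Tooling = (2 + 4·4 + 18)/6 = 36/6 = 6; σ²_Tooling = ((18−2)/6)² = 7.111
te_Supplier sourcing = (10 + 4·13 + 22)/6 = 84/6 = 14; σ²_Supplier sourcing = ((22−10)/6)² = 4.000
te_Pilot run = (1 + 4·2 + 15)/6 = 24/6 = 4; σ²_Pilot run = ((15−1)/6)² = 5.444
te_QA = (8 + 4·11 + 14)/6 = 66/6 = 11; σ²_QA = ((14−8)/6)² = 1.000
te_Packaging design = (5 + 4·8 + 11)/6 = 48/6 = 8; σ²_Packaging design = ((11−5)/6)² = 1.000
te_Regulatory filing = (9 + 4·10 + 11)/6 = 60/6 = 10; σ²_Regulatory filing = ((11−9)/6)² = 0.111
te_Marketing collateral = (1 + 4·4 + 7)/6 = 24/6 = 4; σ²_Marketing collateral = ((7−1)/6)² = 1.000
te_Sales training = (2 + 4·5 + 8)/6 = 30/6 = 5; σ²_Sales training = ((8−2)/6)² = 1.000

Forward pass:
ES_User testing = 0; EF_User testing = 12
ES_Tooling = 0; EF_Tooling = 6
ES_Supplier sourcing = 0; EF_Supplier sourcing = 14
ES_Pilot run = 0; EF_Pilot run = 4
ES_QA = 0; EF_QA = 11
ES_Packaging design = 0; EF_Packaging design = 8
ES_Regulatory filing = max(EF_User testing=12, EF_Packaging design=8) = 12; EF_Regulatory filing = 12+10 = 22
ES_Marketing collateral = 6; EF_Marketing collateral = 6+4 = 10
ES_Sales training = max(EF_Supplier sourcing=14, EF_Pilot run=4, EF_QA=11, EF_Packaging design=8, EF_Regulatory filing=22, EF_Marketing collateral=10) = 22; EF_Sales training = 22+5 = 27
Expected project duration μ = 27 hours. Critical path: User testing → Regulatory filing → Sales training.

Variance along critical path = 2.778 + 0.111 + 1.000 = 3.889
σ = √3.889 = 1.972 hours

1.97 hours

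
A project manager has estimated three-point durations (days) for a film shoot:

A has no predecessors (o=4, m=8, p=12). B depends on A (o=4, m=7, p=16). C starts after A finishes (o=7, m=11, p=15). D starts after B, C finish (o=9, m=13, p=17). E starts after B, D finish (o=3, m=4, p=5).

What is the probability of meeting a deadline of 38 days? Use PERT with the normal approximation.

te_A = (4 + 4·8 + 12)/6 = 48/6 = 8; σ²_A = ((12−4)/6)² = 1.778
te_B = (4 + 4·7 + 16)/6 = 48/6 = 8; σ²_B = ((16−4)/6)² = 4.000
te_C = (7 + 4·11 + 15)/6 = 66/6 = 11; σ²_C = ((15−7)/6)² = 1.778
te_D = (9 + 4·13 + 17)/6 = 78/6 = 13; σ²_D = ((17−9)/6)² = 1.778
te_E = (3 + 4·4 + 5)/6 = 24/6 = 4; σ²_E = ((5−3)/6)² = 0.111

Forward pass:
ES_A = 0; EF_A = 8
ES_B = 8; EF_B = 8+8 = 16
ES_C = 8; EF_C = 8+11 = 19
ES_D = max(EF_B=16, EF_C=19) = 19; EF_D = 19+13 = 32
ES_E = max(EF_B=16, EF_D=32) = 32; EF_E = 32+4 = 36
Expected project duration μ = 36 days. Critical path: A → C → D → E.

Variance along critical path = 1.778 + 1.778 + 1.778 + 0.111 = 5.444; σ = √5.444 = 2.333 days.
Z = (38 − 36) / 2.333 = 0.857
P(T ≤ 38) = Φ(0.857) ≈ 0.804

0.804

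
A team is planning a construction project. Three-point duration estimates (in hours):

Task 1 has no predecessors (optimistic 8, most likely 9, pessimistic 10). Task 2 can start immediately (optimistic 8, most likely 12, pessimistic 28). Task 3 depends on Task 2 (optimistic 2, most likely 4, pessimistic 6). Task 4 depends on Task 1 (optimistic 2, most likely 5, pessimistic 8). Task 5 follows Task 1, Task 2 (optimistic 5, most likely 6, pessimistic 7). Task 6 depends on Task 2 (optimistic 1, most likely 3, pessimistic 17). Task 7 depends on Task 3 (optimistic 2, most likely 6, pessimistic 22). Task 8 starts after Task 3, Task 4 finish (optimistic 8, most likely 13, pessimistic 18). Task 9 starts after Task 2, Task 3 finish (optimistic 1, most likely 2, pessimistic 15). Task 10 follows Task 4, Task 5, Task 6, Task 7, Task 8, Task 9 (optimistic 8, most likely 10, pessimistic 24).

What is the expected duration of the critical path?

43 hours

te_Task 1 = (8 + 4·9 + 10)/6 = 54/6 = 9
te_Task 2 = (8 + 4·12 + 28)/6 = 84/6 = 14
te_Task 3 = (2 + 4·4 + 6)/6 = 24/6 = 4
te_Task 4 = (2 + 4·5 + 8)/6 = 30/6 = 5
te_Task 5 = (5 + 4·6 + 7)/6 = 36/6 = 6
te_Task 6 = (1 + 4·3 + 17)/6 = 30/6 = 5
te_Task 7 = (2 + 4·6 + 22)/6 = 48/6 = 8
te_Task 8 = (8 + 4·13 + 18)/6 = 78/6 = 13
te_Task 9 = (1 + 4·2 + 15)/6 = 24/6 = 4
te_Task 10 = (8 + 4·10 + 24)/6 = 72/6 = 12

Forward pass:
ES_Task 1 = 0; EF_Task 1 = 9
ES_Task 2 = 0; EF_Task 2 = 14
ES_Task 3 = 14; EF_Task 3 = 14+4 = 18
ES_Task 4 = 9; EF_Task 4 = 9+5 = 14
ES_Task 5 = max(EF_Task 1=9, EF_Task 2=14) = 14; EF_Task 5 = 14+6 = 20
ES_Task 6 = 14; EF_Task 6 = 14+5 = 19
ES_Task 7 = 18; EF_Task 7 = 18+8 = 26
ES_Task 8 = max(EF_Task 3=18, EF_Task 4=14) = 18; EF_Task 8 = 18+13 = 31
ES_Task 9 = max(EF_Task 2=14, EF_Task 3=18) = 18; EF_Task 9 = 18+4 = 22
ES_Task 10 = max(EF_Task 4=14, EF_Task 5=20, EF_Task 6=19, EF_Task 7=26, EF_Task 8=31, EF_Task 9=22) = 31; EF_Task 10 = 31+12 = 43
Expected project duration μ = 43 hours. Critical path: Task 2 → Task 3 → Task 8 → Task 10.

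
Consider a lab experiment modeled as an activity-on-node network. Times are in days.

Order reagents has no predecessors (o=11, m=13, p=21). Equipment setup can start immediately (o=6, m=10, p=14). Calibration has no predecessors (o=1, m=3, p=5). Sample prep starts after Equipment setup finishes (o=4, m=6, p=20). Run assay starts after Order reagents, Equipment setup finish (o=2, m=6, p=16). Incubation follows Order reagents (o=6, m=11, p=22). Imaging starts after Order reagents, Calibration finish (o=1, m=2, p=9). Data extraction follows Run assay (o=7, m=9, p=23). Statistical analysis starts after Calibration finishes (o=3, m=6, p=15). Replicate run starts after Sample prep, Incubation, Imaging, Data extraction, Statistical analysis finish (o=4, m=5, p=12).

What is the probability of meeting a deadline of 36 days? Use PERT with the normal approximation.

0.314

te_Order reagents = (11 + 4·13 + 21)/6 = 84/6 = 14; σ²_Order reagents = ((21−11)/6)² = 2.778
te_Equipment setup = (6 + 4·10 + 14)/6 = 60/6 = 10; σ²_Equipment setup = ((14−6)/6)² = 1.778
te_Calibration = (1 + 4·3 + 5)/6 = 18/6 = 3; σ²_Calibration = ((5−1)/6)² = 0.444
te_Sample prep = (4 + 4·6 + 20)/6 = 48/6 = 8; σ²_Sample prep = ((20−4)/6)² = 7.111
te_Run assay = (2 + 4·6 + 16)/6 = 42/6 = 7; σ²_Run assay = ((16−2)/6)² = 5.444
te_Incubation = (6 + 4·11 + 22)/6 = 72/6 = 12; σ²_Incubation = ((22−6)/6)² = 7.111
te_Imaging = (1 + 4·2 + 9)/6 = 18/6 = 3; σ²_Imaging = ((9−1)/6)² = 1.778
te_Data extraction = (7 + 4·9 + 23)/6 = 66/6 = 11; σ²_Data extraction = ((23−7)/6)² = 7.111
te_Statistical analysis = (3 + 4·6 + 15)/6 = 42/6 = 7; σ²_Statistical analysis = ((15−3)/6)² = 4.000
te_Replicate run = (4 + 4·5 + 12)/6 = 36/6 = 6; σ²_Replicate run = ((12−4)/6)² = 1.778

Forward pass:
ES_Order reagents = 0; EF_Order reagents = 14
ES_Equipment setup = 0; EF_Equipment setup = 10
ES_Calibration = 0; EF_Calibration = 3
ES_Sample prep = 10; EF_Sample prep = 10+8 = 18
ES_Run assay = max(EF_Order reagents=14, EF_Equipment setup=10) = 14; EF_Run assay = 14+7 = 21
ES_Incubation = 14; EF_Incubation = 14+12 = 26
ES_Imaging = max(EF_Order reagents=14, EF_Calibration=3) = 14; EF_Imaging = 14+3 = 17
ES_Data extraction = 21; EF_Data extraction = 21+11 = 32
ES_Statistical analysis = 3; EF_Statistical analysis = 3+7 = 10
ES_Replicate run = max(EF_Sample prep=18, EF_Incubation=26, EF_Imaging=17, EF_Data extraction=32, EF_Statistical analysis=10) = 32; EF_Replicate run = 32+6 = 38
Expected project duration μ = 38 days. Critical path: Order reagents → Run assay → Data extraction → Replicate run.

Variance along critical path = 2.778 + 5.444 + 7.111 + 1.778 = 17.111; σ = √17.111 = 4.137 days.
Z = (36 − 38) / 4.137 = -0.483
P(T ≤ 36) = Φ(-0.483) ≈ 0.314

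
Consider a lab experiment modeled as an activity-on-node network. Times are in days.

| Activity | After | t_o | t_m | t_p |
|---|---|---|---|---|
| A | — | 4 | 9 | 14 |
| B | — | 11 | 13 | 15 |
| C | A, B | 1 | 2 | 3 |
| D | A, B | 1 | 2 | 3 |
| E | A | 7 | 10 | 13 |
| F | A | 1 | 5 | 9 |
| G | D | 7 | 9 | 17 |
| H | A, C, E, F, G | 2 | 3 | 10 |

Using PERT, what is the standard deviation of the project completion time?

2.26 days

te_A = (4 + 4·9 + 14)/6 = 54/6 = 9; σ²_A = ((14−4)/6)² = 2.778
te_B = (11 + 4·13 + 15)/6 = 78/6 = 13; σ²_B = ((15−11)/6)² = 0.444
te_C = (1 + 4·2 + 3)/6 = 12/6 = 2; σ²_C = ((3−1)/6)² = 0.111
te_D = (1 + 4·2 + 3)/6 = 12/6 = 2; σ²_D = ((3−1)/6)² = 0.111
te_E = (7 + 4·10 + 13)/6 = 60/6 = 10; σ²_E = ((13−7)/6)² = 1.000
te_F = (1 + 4·5 + 9)/6 = 30/6 = 5; σ²_F = ((9−1)/6)² = 1.778
te_G = (7 + 4·9 + 17)/6 = 60/6 = 10; σ²_G = ((17−7)/6)² = 2.778
te_H = (2 + 4·3 + 10)/6 = 24/6 = 4; σ²_H = ((10−2)/6)² = 1.778

Forward pass:
ES_A = 0; EF_A = 9
ES_B = 0; EF_B = 13
ES_C = max(EF_A=9, EF_B=13) = 13; EF_C = 13+2 = 15
ES_D = max(EF_A=9, EF_B=13) = 13; EF_D = 13+2 = 15
ES_E = 9; EF_E = 9+10 = 19
ES_F = 9; EF_F = 9+5 = 14
ES_G = 15; EF_G = 15+10 = 25
ES_H = max(EF_A=9, EF_C=15, EF_E=19, EF_F=14, EF_G=25) = 25; EF_H = 25+4 = 29
Expected project duration μ = 29 days. Critical path: B → D → G → H.

Variance along critical path = 0.444 + 0.111 + 2.778 + 1.778 = 5.111
σ = √5.111 = 2.261 days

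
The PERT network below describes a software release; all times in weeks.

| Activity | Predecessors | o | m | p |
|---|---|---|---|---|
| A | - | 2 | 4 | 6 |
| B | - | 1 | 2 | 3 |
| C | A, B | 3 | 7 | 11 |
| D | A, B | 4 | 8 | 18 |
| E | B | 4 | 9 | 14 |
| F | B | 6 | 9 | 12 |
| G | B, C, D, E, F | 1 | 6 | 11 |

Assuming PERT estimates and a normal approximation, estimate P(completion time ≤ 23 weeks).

0.913

te_A = (2 + 4·4 + 6)/6 = 24/6 = 4; σ²_A = ((6−2)/6)² = 0.444
te_B = (1 + 4·2 + 3)/6 = 12/6 = 2; σ²_B = ((3−1)/6)² = 0.111
te_C = (3 + 4·7 + 11)/6 = 42/6 = 7; σ²_C = ((11−3)/6)² = 1.778
te_D = (4 + 4·8 + 18)/6 = 54/6 = 9; σ²_D = ((18−4)/6)² = 5.444
te_E = (4 + 4·9 + 14)/6 = 54/6 = 9; σ²_E = ((14−4)/6)² = 2.778
te_F = (6 + 4·9 + 12)/6 = 54/6 = 9; σ²_F = ((12−6)/6)² = 1.000
te_G = (1 + 4·6 + 11)/6 = 36/6 = 6; σ²_G = ((11−1)/6)² = 2.778

Forward pass:
ES_A = 0; EF_A = 4
ES_B = 0; EF_B = 2
ES_C = max(EF_A=4, EF_B=2) = 4; EF_C = 4+7 = 11
ES_D = max(EF_A=4, EF_B=2) = 4; EF_D = 4+9 = 13
ES_E = 2; EF_E = 2+9 = 11
ES_F = 2; EF_F = 2+9 = 11
ES_G = max(EF_B=2, EF_C=11, EF_D=13, EF_E=11, EF_F=11) = 13; EF_G = 13+6 = 19
Expected project duration μ = 19 weeks. Critical path: A → D → G.

Variance along critical path = 0.444 + 5.444 + 2.778 = 8.667; σ = √8.667 = 2.944 weeks.
Z = (23 − 19) / 2.944 = 1.359
P(T ≤ 23) = Φ(1.359) ≈ 0.913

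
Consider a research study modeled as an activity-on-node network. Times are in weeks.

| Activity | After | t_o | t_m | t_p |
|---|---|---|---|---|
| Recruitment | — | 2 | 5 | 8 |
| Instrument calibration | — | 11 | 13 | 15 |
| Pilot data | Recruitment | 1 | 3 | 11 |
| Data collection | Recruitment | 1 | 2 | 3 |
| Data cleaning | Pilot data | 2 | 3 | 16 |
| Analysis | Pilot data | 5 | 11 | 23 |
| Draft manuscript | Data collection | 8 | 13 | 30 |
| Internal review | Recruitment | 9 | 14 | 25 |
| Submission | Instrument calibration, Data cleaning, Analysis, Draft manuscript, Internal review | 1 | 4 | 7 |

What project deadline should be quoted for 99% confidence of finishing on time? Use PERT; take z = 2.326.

35.2 weeks

te_Recruitment = (2 + 4·5 + 8)/6 = 30/6 = 5; σ²_Recruitment = ((8−2)/6)² = 1.000
te_Instrument calibration = (11 + 4·13 + 15)/6 = 78/6 = 13; σ²_Instrument calibration = ((15−11)/6)² = 0.444
te_Pilot data = (1 + 4·3 + 11)/6 = 24/6 = 4; σ²_Pilot data = ((11−1)/6)² = 2.778
te_Data collection = (1 + 4·2 + 3)/6 = 12/6 = 2; σ²_Data collection = ((3−1)/6)² = 0.111
te_Data cleaning = (2 + 4·3 + 16)/6 = 30/6 = 5; σ²_Data cleaning = ((16−2)/6)² = 5.444
te_Analysis = (5 + 4·11 + 23)/6 = 72/6 = 12; σ²_Analysis = ((23−5)/6)² = 9.000
te_Draft manuscript = (8 + 4·13 + 30)/6 = 90/6 = 15; σ²_Draft manuscript = ((30−8)/6)² = 13.444
te_Internal review = (9 + 4·14 + 25)/6 = 90/6 = 15; σ²_Internal review = ((25−9)/6)² = 7.111
te_Submission = (1 + 4·4 + 7)/6 = 24/6 = 4; σ²_Submission = ((7−1)/6)² = 1.000

Forward pass:
ES_Recruitment = 0; EF_Recruitment = 5
ES_Instrument calibration = 0; EF_Instrument calibration = 13
ES_Pilot data = 5; EF_Pilot data = 5+4 = 9
ES_Data collection = 5; EF_Data collection = 5+2 = 7
ES_Data cleaning = 9; EF_Data cleaning = 9+5 = 14
ES_Analysis = 9; EF_Analysis = 9+12 = 21
ES_Draft manuscript = 7; EF_Draft manuscript = 7+15 = 22
ES_Internal review = 5; EF_Internal review = 5+15 = 20
ES_Submission = max(EF_Instrument calibration=13, EF_Data cleaning=14, EF_Analysis=21, EF_Draft manuscript=22, EF_Internal review=20) = 22; EF_Submission = 22+4 = 26
Expected project duration μ = 26 weeks. Critical path: Recruitment → Data collection → Draft manuscript → Submission.

Variance along critical path = 1.000 + 0.111 + 13.444 + 1.000 = 15.556; σ = 3.944 weeks.
D = μ + z·σ = 26 + 2.326·3.944 = 35.2 weeks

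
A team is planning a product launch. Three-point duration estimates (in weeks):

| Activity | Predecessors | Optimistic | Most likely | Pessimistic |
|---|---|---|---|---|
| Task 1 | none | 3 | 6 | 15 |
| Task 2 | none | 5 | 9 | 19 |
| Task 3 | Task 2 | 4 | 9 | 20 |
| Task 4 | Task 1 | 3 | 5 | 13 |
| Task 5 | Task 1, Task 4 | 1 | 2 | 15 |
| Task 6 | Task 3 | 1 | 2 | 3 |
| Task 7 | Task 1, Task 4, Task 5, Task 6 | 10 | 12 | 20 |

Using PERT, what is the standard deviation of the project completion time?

te_Task 1 = (3 + 4·6 + 15)/6 = 42/6 = 7; σ²_Task 1 = ((15−3)/6)² = 4.000
te_Task 2 = (5 + 4·9 + 19)/6 = 60/6 = 10; σ²_Task 2 = ((19−5)/6)² = 5.444
te_Task 3 = (4 + 4·9 + 20)/6 = 60/6 = 10; σ²_Task 3 = ((20−4)/6)² = 7.111
te_Task 4 = (3 + 4·5 + 13)/6 = 36/6 = 6; σ²_Task 4 = ((13−3)/6)² = 2.778
te_Task 5 = (1 + 4·2 + 15)/6 = 24/6 = 4; σ²_Task 5 = ((15−1)/6)² = 5.444
te_Task 6 = (1 + 4·2 + 3)/6 = 12/6 = 2; σ²_Task 6 = ((3−1)/6)² = 0.111
te_Task 7 = (10 + 4·12 + 20)/6 = 78/6 = 13; σ²_Task 7 = ((20−10)/6)² = 2.778

Forward pass:
ES_Task 1 = 0; EF_Task 1 = 7
ES_Task 2 = 0; EF_Task 2 = 10
ES_Task 3 = 10; EF_Task 3 = 10+10 = 20
ES_Task 4 = 7; EF_Task 4 = 7+6 = 13
ES_Task 5 = max(EF_Task 1=7, EF_Task 4=13) = 13; EF_Task 5 = 13+4 = 17
ES_Task 6 = 20; EF_Task 6 = 20+2 = 22
ES_Task 7 = max(EF_Task 1=7, EF_Task 4=13, EF_Task 5=17, EF_Task 6=22) = 22; EF_Task 7 = 22+13 = 35
Expected project duration μ = 35 weeks. Critical path: Task 2 → Task 3 → Task 6 → Task 7.

Variance along critical path = 5.444 + 7.111 + 0.111 + 2.778 = 15.444
σ = √15.444 = 3.930 weeks

3.93 weeks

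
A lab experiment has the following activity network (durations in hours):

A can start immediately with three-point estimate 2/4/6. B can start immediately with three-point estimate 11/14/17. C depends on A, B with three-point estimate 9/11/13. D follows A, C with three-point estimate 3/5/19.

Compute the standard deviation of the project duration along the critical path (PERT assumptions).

te_A = (2 + 4·4 + 6)/6 = 24/6 = 4; σ²_A = ((6−2)/6)² = 0.444
te_B = (11 + 4·14 + 17)/6 = 84/6 = 14; σ²_B = ((17−11)/6)² = 1.000
te_C = (9 + 4·11 + 13)/6 = 66/6 = 11; σ²_C = ((13−9)/6)² = 0.444
te_D = (3 + 4·5 + 19)/6 = 42/6 = 7; σ²_D = ((19−3)/6)² = 7.111

Forward pass:
ES_A = 0; EF_A = 4
ES_B = 0; EF_B = 14
ES_C = max(EF_A=4, EF_B=14) = 14; EF_C = 14+11 = 25
ES_D = max(EF_A=4, EF_C=25) = 25; EF_D = 25+7 = 32
Expected project duration μ = 32 hours. Critical path: B → C → D.

Variance along critical path = 1.000 + 0.444 + 7.111 = 8.556
σ = √8.556 = 2.925 hours

2.92 hours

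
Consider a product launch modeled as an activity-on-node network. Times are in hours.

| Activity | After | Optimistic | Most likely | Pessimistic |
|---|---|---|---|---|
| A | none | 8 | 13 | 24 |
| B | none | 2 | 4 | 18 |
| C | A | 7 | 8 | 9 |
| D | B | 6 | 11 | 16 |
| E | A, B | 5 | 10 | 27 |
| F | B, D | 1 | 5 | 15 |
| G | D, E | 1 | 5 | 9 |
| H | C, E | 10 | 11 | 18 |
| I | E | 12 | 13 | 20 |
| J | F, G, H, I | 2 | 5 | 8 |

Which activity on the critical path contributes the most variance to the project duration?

te_A = (8 + 4·13 + 24)/6 = 84/6 = 14; σ²_A = ((24−8)/6)² = 7.111
te_B = (2 + 4·4 + 18)/6 = 36/6 = 6; σ²_B = ((18−2)/6)² = 7.111
te_C = (7 + 4·8 + 9)/6 = 48/6 = 8; σ²_C = ((9−7)/6)² = 0.111
te_D = (6 + 4·11 + 16)/6 = 66/6 = 11; σ²_D = ((16−6)/6)² = 2.778
te_E = (5 + 4·10 + 27)/6 = 72/6 = 12; σ²_E = ((27−5)/6)² = 13.444
te_F = (1 + 4·5 + 15)/6 = 36/6 = 6; σ²_F = ((15−1)/6)² = 5.444
te_G = (1 + 4·5 + 9)/6 = 30/6 = 5; σ²_G = ((9−1)/6)² = 1.778
te_H = (10 + 4·11 + 18)/6 = 72/6 = 12; σ²_H = ((18−10)/6)² = 1.778
te_I = (12 + 4·13 + 20)/6 = 84/6 = 14; σ²_I = ((20−12)/6)² = 1.778
te_J = (2 + 4·5 + 8)/6 = 30/6 = 5; σ²_J = ((8−2)/6)² = 1.000

Forward pass:
ES_A = 0; EF_A = 14
ES_B = 0; EF_B = 6
ES_C = 14; EF_C = 14+8 = 22
ES_D = 6; EF_D = 6+11 = 17
ES_E = max(EF_A=14, EF_B=6) = 14; EF_E = 14+12 = 26
ES_F = max(EF_B=6, EF_D=17) = 17; EF_F = 17+6 = 23
ES_G = max(EF_D=17, EF_E=26) = 26; EF_G = 26+5 = 31
ES_H = max(EF_C=22, EF_E=26) = 26; EF_H = 26+12 = 38
ES_I = 26; EF_I = 26+14 = 40
ES_J = max(EF_F=23, EF_G=31, EF_H=38, EF_I=40) = 40; EF_J = 40+5 = 45
Expected project duration μ = 45 hours. Critical path: A → E → I → J.

Variances on critical path: σ²_A=7.111, σ²_E=13.444, σ²_I=1.778, σ²_J=1.000.
Largest is σ²_E = 13.444.

E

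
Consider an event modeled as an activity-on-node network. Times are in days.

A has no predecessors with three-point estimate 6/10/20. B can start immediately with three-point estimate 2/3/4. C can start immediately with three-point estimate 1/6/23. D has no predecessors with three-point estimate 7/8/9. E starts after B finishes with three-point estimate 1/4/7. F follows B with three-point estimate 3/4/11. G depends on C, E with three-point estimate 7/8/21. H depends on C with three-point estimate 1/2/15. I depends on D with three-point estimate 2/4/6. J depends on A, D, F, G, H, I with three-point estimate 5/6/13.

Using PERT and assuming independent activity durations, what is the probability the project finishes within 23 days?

0.330

te_A = (6 + 4·10 + 20)/6 = 66/6 = 11; σ²_A = ((20−6)/6)² = 5.444
te_B = (2 + 4·3 + 4)/6 = 18/6 = 3; σ²_B = ((4−2)/6)² = 0.111
te_C = (1 + 4·6 + 23)/6 = 48/6 = 8; σ²_C = ((23−1)/6)² = 13.444
te_D = (7 + 4·8 + 9)/6 = 48/6 = 8; σ²_D = ((9−7)/6)² = 0.111
te_E = (1 + 4·4 + 7)/6 = 24/6 = 4; σ²_E = ((7−1)/6)² = 1.000
te_F = (3 + 4·4 + 11)/6 = 30/6 = 5; σ²_F = ((11−3)/6)² = 1.778
te_G = (7 + 4·8 + 21)/6 = 60/6 = 10; σ²_G = ((21−7)/6)² = 5.444
te_H = (1 + 4·2 + 15)/6 = 24/6 = 4; σ²_H = ((15−1)/6)² = 5.444
te_I = (2 + 4·4 + 6)/6 = 24/6 = 4; σ²_I = ((6−2)/6)² = 0.444
te_J = (5 + 4·6 + 13)/6 = 42/6 = 7; σ²_J = ((13−5)/6)² = 1.778

Forward pass:
ES_A = 0; EF_A = 11
ES_B = 0; EF_B = 3
ES_C = 0; EF_C = 8
ES_D = 0; EF_D = 8
ES_E = 3; EF_E = 3+4 = 7
ES_F = 3; EF_F = 3+5 = 8
ES_G = max(EF_C=8, EF_E=7) = 8; EF_G = 8+10 = 18
ES_H = 8; EF_H = 8+4 = 12
ES_I = 8; EF_I = 8+4 = 12
ES_J = max(EF_A=11, EF_D=8, EF_F=8, EF_G=18, EF_H=12, EF_I=12) = 18; EF_J = 18+7 = 25
Expected project duration μ = 25 days. Critical path: C → G → J.

Variance along critical path = 13.444 + 5.444 + 1.778 = 20.667; σ = √20.667 = 4.546 days.
Z = (23 − 25) / 4.546 = -0.440
P(T ≤ 23) = Φ(-0.440) ≈ 0.330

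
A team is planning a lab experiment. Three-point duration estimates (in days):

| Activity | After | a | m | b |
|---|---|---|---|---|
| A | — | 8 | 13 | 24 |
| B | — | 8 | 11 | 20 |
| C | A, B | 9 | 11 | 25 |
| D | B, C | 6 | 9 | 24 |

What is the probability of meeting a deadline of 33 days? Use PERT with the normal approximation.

0.150

te_A = (8 + 4·13 + 24)/6 = 84/6 = 14; σ²_A = ((24−8)/6)² = 7.111
te_B = (8 + 4·11 + 20)/6 = 72/6 = 12; σ²_B = ((20−8)/6)² = 4.000
te_C = (9 + 4·11 + 25)/6 = 78/6 = 13; σ²_C = ((25−9)/6)² = 7.111
te_D = (6 + 4·9 + 24)/6 = 66/6 = 11; σ²_D = ((24−6)/6)² = 9.000

Forward pass:
ES_A = 0; EF_A = 14
ES_B = 0; EF_B = 12
ES_C = max(EF_A=14, EF_B=12) = 14; EF_C = 14+13 = 27
ES_D = max(EF_B=12, EF_C=27) = 27; EF_D = 27+11 = 38
Expected project duration μ = 38 days. Critical path: A → C → D.

Variance along critical path = 7.111 + 7.111 + 9.000 = 23.222; σ = √23.222 = 4.819 days.
Z = (33 − 38) / 4.819 = -1.038
P(T ≤ 33) = Φ(-1.038) ≈ 0.150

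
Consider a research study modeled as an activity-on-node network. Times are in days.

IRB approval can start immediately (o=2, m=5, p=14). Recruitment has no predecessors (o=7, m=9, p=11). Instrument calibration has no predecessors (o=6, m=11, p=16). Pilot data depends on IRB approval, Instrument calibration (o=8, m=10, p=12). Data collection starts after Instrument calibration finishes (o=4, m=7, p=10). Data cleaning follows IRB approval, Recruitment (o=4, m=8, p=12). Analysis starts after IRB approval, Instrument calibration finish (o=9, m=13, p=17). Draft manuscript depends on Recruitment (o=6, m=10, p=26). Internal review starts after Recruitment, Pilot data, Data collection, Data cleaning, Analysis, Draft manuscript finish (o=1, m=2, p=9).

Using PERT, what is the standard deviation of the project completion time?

te_IRB approval = (2 + 4·5 + 14)/6 = 36/6 = 6; σ²_IRB approval = ((14−2)/6)² = 4.000
te_Recruitment = (7 + 4·9 + 11)/6 = 54/6 = 9; σ²_Recruitment = ((11−7)/6)² = 0.444
te_Instrument calibration = (6 + 4·11 + 16)/6 = 66/6 = 11; σ²_Instrument calibration = ((16−6)/6)² = 2.778
te_Pilot data = (8 + 4·10 + 12)/6 = 60/6 = 10; σ²_Pilot data = ((12−8)/6)² = 0.444
te_Data collection = (4 + 4·7 + 10)/6 = 42/6 = 7; σ²_Data collection = ((10−4)/6)² = 1.000
te_Data cleaning = (4 + 4·8 + 12)/6 = 48/6 = 8; σ²_Data cleaning = ((12−4)/6)² = 1.778
te_Analysis = (9 + 4·13 + 17)/6 = 78/6 = 13; σ²_Analysis = ((17−9)/6)² = 1.778
te_Draft manuscript = (6 + 4·10 + 26)/6 = 72/6 = 12; σ²_Draft manuscript = ((26−6)/6)² = 11.111
te_Internal review = (1 + 4·2 + 9)/6 = 18/6 = 3; σ²_Internal review = ((9−1)/6)² = 1.778

Forward pass:
ES_IRB approval = 0; EF_IRB approval = 6
ES_Recruitment = 0; EF_Recruitment = 9
ES_Instrument calibration = 0; EF_Instrument calibration = 11
ES_Pilot data = max(EF_IRB approval=6, EF_Instrument calibration=11) = 11; EF_Pilot data = 11+10 = 21
ES_Data collection = 11; EF_Data collection = 11+7 = 18
ES_Data cleaning = max(EF_IRB approval=6, EF_Recruitment=9) = 9; EF_Data cleaning = 9+8 = 17
ES_Analysis = max(EF_IRB approval=6, EF_Instrument calibration=11) = 11; EF_Analysis = 11+13 = 24
ES_Draft manuscript = 9; EF_Draft manuscript = 9+12 = 21
ES_Internal review = max(EF_Recruitment=9, EF_Pilot data=21, EF_Data collection=18, EF_Data cleaning=17, EF_Analysis=24, EF_Draft manuscript=21) = 24; EF_Internal review = 24+3 = 27
Expected project duration μ = 27 days. Critical path: Instrument calibration → Analysis → Internal review.

Variance along critical path = 2.778 + 1.778 + 1.778 = 6.333
σ = √6.333 = 2.517 days

2.52 days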